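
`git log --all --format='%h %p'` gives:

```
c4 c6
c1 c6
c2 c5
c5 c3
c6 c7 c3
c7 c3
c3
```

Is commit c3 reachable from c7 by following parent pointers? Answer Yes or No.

Yes

Ancestors of c7 (commits reachable by following parents): {c3, c7}.
c3 is in that set, so it is an ancestor of c7.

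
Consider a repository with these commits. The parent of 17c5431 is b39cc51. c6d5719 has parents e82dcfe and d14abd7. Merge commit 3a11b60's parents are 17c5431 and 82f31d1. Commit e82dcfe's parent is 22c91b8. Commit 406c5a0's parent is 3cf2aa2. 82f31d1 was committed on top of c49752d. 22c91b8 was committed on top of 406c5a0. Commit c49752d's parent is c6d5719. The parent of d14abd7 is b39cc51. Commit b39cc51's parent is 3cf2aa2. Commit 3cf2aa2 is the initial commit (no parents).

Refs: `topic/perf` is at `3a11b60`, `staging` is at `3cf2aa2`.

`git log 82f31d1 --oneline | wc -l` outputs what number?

9

Walking parent pointers from 82f31d1: reachable set = {22c91b8, 3cf2aa2, 406c5a0, 82f31d1, b39cc51, c49752d, c6d5719, d14abd7, e82dcfe}.
That is 9 commits.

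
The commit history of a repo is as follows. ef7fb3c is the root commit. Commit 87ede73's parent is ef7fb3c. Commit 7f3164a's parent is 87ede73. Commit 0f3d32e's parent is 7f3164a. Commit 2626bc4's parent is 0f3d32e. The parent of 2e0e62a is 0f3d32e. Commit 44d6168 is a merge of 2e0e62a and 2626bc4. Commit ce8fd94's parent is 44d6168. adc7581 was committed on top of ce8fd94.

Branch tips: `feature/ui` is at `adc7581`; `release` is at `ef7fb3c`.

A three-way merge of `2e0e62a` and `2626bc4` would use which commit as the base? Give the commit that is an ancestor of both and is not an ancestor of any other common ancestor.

Ancestors of 2e0e62a: {0f3d32e, 2e0e62a, 7f3164a, 87ede73, ef7fb3c}.
Ancestors of 2626bc4: {0f3d32e, 2626bc4, 7f3164a, 87ede73, ef7fb3c}.
Common ancestors: {0f3d32e, 7f3164a, 87ede73, ef7fb3c}.
Among these, 0f3d32e is not an ancestor of any other common ancestor — it is the merge base.

0f3d32e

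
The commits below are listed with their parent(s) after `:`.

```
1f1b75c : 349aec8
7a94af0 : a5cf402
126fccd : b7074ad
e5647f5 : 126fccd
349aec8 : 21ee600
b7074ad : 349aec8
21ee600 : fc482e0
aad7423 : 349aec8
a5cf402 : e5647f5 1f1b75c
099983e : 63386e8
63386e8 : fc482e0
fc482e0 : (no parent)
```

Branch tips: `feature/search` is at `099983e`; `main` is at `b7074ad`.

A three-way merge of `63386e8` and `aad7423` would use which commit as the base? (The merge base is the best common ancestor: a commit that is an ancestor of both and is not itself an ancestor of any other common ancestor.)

Ancestors of 63386e8: {63386e8, fc482e0}.
Ancestors of aad7423: {21ee600, 349aec8, aad7423, fc482e0}.
Common ancestors: {fc482e0}.
The only common ancestor is fc482e0, so it is the merge base.

fc482e0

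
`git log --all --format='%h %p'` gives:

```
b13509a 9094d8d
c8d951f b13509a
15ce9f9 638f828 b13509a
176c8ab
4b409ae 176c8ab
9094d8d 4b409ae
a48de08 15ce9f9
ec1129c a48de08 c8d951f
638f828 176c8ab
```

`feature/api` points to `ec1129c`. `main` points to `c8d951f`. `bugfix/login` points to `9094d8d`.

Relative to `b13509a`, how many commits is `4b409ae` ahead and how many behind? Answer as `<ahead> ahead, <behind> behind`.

Reachable from 4b409ae: {176c8ab, 4b409ae}.
Reachable from b13509a: {176c8ab, 4b409ae, 9094d8d, b13509a}.
Only in 4b409ae's history (ahead): {} — 0.
Only in b13509a's history (behind): {9094d8d, b13509a} — 2.

0 ahead, 2 behind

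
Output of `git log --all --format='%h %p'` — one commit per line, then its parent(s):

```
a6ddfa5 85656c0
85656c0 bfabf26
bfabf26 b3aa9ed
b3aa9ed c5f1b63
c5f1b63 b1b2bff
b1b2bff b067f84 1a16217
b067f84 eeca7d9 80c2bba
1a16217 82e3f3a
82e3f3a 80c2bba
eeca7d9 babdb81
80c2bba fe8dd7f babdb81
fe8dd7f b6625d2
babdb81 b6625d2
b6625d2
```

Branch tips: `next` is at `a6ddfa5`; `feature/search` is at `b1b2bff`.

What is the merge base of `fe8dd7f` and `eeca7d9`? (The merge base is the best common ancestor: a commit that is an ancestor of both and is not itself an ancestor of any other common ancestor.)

b6625d2

Ancestors of fe8dd7f: {b6625d2, fe8dd7f}.
Ancestors of eeca7d9: {b6625d2, babdb81, eeca7d9}.
Common ancestors: {b6625d2}.
The only common ancestor is b6625d2, so it is the merge base.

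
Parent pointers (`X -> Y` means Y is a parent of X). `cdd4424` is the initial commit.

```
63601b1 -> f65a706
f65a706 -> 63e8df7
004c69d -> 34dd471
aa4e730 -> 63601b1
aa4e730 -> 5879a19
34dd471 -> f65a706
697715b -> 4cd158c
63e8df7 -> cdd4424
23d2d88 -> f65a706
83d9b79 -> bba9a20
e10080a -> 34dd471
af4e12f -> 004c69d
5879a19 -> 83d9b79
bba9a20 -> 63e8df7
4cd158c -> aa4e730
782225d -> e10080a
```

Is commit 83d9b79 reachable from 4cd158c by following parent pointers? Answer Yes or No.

Ancestors of 4cd158c (commits reachable by following parents): {4cd158c, 5879a19, 63601b1, 63e8df7, 83d9b79, aa4e730, bba9a20, cdd4424, f65a706}.
83d9b79 is in that set, so it is an ancestor of 4cd158c.

Yes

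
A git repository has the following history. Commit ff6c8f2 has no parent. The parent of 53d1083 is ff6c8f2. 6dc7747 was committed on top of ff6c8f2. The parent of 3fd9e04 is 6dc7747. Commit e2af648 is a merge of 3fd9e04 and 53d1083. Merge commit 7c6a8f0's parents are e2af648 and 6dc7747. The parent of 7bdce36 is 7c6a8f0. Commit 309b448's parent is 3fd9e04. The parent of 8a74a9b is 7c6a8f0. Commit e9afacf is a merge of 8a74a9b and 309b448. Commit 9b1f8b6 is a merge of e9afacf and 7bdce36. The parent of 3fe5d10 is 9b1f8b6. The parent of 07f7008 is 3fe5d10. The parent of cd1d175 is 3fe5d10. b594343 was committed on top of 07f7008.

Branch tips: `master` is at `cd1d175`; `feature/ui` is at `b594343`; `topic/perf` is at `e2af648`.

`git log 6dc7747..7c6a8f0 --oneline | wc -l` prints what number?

Reachable from 7c6a8f0: {3fd9e04, 53d1083, 6dc7747, 7c6a8f0, e2af648, ff6c8f2}.
Reachable from 6dc7747: {6dc7747, ff6c8f2}.
In 7c6a8f0's history but not 6dc7747's: {3fd9e04, 53d1083, 7c6a8f0, e2af648} — 4 commits.

4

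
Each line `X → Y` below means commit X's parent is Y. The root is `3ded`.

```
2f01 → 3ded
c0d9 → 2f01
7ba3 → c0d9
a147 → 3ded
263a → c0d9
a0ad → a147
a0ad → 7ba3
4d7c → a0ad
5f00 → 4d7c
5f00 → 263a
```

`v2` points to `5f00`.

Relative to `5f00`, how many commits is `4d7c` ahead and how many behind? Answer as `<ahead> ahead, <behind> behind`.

0 ahead, 2 behind

Reachable from 4d7c: {2f01, 3ded, 4d7c, 7ba3, a0ad, a147, c0d9}.
Reachable from 5f00: {263a, 2f01, 3ded, 4d7c, 5f00, 7ba3, a0ad, a147, c0d9}.
Only in 4d7c's history (ahead): {} — 0.
Only in 5f00's history (behind): {263a, 5f00} — 2.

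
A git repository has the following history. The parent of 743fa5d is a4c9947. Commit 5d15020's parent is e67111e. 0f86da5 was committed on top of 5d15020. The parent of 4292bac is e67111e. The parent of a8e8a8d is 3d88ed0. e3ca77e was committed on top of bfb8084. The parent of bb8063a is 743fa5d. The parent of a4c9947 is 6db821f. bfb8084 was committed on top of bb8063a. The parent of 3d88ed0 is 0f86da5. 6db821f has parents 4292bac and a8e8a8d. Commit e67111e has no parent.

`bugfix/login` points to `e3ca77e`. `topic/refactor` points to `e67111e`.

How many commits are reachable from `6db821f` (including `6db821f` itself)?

Walking parent pointers from 6db821f: reachable set = {0f86da5, 3d88ed0, 4292bac, 5d15020, 6db821f, a8e8a8d, e67111e}.
That is 7 commits.

7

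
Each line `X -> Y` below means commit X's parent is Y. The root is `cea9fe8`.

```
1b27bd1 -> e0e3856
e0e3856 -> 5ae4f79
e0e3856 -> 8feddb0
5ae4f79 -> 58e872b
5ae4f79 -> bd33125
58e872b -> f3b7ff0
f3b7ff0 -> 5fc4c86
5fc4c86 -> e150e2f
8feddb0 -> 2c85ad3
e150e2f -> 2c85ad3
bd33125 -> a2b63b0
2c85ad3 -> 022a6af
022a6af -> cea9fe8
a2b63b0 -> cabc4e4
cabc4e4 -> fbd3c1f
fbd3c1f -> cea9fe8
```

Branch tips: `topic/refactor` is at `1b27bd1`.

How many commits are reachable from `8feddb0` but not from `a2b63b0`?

Reachable from 8feddb0: {022a6af, 2c85ad3, 8feddb0, cea9fe8}.
Reachable from a2b63b0: {a2b63b0, cabc4e4, cea9fe8, fbd3c1f}.
In 8feddb0's history but not a2b63b0's: {022a6af, 2c85ad3, 8feddb0} — 3 commits.

3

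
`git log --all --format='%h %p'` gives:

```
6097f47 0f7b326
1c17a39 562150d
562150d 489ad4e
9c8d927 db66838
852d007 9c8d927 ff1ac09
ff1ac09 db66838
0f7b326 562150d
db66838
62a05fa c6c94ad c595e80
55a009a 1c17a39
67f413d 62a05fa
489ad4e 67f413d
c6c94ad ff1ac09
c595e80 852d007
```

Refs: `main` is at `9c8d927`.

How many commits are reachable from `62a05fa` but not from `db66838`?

6

Reachable from 62a05fa: {62a05fa, 852d007, 9c8d927, c595e80, c6c94ad, db66838, ff1ac09}.
Reachable from db66838: {db66838}.
In 62a05fa's history but not db66838's: {62a05fa, 852d007, 9c8d927, c595e80, c6c94ad, ff1ac09} — 6 commits.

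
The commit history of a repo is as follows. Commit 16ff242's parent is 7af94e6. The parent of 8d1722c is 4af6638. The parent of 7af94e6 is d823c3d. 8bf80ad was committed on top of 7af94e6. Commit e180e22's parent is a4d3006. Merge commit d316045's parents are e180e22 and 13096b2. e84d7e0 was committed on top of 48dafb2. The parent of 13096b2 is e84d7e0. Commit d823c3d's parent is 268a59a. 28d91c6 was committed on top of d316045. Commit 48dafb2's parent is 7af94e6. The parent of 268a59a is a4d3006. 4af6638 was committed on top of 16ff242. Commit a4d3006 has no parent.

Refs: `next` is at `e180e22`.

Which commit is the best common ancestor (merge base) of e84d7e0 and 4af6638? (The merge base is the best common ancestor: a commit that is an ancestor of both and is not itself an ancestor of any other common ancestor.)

Ancestors of e84d7e0: {268a59a, 48dafb2, 7af94e6, a4d3006, d823c3d, e84d7e0}.
Ancestors of 4af6638: {16ff242, 268a59a, 4af6638, 7af94e6, a4d3006, d823c3d}.
Common ancestors: {268a59a, 7af94e6, a4d3006, d823c3d}.
Among these, 7af94e6 is not an ancestor of any other common ancestor — it is the merge base.

7af94e6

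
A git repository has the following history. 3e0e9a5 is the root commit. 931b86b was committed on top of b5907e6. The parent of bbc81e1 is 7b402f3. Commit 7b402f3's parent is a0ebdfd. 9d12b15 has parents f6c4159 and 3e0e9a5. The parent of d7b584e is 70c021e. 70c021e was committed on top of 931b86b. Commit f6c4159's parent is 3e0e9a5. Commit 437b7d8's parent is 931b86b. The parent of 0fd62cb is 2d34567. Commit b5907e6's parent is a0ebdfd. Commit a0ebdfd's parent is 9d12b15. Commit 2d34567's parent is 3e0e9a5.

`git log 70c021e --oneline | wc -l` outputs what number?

Walking parent pointers from 70c021e: reachable set = {3e0e9a5, 70c021e, 931b86b, 9d12b15, a0ebdfd, b5907e6, f6c4159}.
That is 7 commits.

7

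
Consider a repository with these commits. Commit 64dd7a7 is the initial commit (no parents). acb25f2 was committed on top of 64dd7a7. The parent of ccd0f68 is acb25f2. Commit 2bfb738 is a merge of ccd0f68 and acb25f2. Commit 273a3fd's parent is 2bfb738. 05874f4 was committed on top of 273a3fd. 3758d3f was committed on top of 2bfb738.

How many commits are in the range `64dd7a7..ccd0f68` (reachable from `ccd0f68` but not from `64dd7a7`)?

Reachable from ccd0f68: {64dd7a7, acb25f2, ccd0f68}.
Reachable from 64dd7a7: {64dd7a7}.
In ccd0f68's history but not 64dd7a7's: {acb25f2, ccd0f68} — 2 commits.

2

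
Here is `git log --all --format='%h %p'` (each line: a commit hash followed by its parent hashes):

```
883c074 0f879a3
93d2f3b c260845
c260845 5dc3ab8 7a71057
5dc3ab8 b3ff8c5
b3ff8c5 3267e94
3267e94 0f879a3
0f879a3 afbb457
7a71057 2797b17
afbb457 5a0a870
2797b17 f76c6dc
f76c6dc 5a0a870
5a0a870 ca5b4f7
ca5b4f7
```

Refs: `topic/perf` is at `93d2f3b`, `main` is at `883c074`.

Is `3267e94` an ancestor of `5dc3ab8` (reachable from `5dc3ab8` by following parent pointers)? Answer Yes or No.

Ancestors of 5dc3ab8 (commits reachable by following parents): {0f879a3, 3267e94, 5a0a870, 5dc3ab8, afbb457, b3ff8c5, ca5b4f7}.
3267e94 is in that set, so it is an ancestor of 5dc3ab8.

Yes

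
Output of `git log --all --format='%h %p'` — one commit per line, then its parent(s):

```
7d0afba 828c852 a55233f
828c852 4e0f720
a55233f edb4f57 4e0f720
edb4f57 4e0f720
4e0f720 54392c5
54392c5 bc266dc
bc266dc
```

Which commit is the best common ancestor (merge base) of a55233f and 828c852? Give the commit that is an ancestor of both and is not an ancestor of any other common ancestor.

4e0f720

Ancestors of a55233f: {4e0f720, 54392c5, a55233f, bc266dc, edb4f57}.
Ancestors of 828c852: {4e0f720, 54392c5, 828c852, bc266dc}.
Common ancestors: {4e0f720, 54392c5, bc266dc}.
Among these, 4e0f720 is not an ancestor of any other common ancestor — it is the merge base.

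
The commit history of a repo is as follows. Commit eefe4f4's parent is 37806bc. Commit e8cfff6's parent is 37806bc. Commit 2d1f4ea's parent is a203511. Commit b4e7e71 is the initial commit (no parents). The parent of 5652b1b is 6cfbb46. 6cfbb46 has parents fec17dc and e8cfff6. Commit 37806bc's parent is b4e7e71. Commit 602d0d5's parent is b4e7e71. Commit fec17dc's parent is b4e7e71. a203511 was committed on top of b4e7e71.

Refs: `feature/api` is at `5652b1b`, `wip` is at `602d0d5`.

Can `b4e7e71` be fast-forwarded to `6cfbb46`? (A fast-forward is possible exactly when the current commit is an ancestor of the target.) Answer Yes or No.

A fast-forward from b4e7e71 to 6cfbb46 is possible iff b4e7e71 is an ancestor of 6cfbb46.
Ancestors of 6cfbb46: {37806bc, 6cfbb46, b4e7e71, e8cfff6, fec17dc}.
b4e7e71 is among them, so fast-forward is possible.

Yes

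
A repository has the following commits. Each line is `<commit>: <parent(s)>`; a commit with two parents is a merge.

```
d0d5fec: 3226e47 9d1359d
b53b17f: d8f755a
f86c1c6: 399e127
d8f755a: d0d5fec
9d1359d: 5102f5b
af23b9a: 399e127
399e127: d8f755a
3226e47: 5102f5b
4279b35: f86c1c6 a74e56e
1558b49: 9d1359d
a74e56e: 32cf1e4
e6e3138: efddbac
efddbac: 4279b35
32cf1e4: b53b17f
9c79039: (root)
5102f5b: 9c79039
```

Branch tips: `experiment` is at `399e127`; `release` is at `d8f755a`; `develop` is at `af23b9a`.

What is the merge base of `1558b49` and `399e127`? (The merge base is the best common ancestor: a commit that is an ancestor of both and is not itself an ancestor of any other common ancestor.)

9d1359d

Ancestors of 1558b49: {1558b49, 5102f5b, 9c79039, 9d1359d}.
Ancestors of 399e127: {3226e47, 399e127, 5102f5b, 9c79039, 9d1359d, d0d5fec, d8f755a}.
Common ancestors: {5102f5b, 9c79039, 9d1359d}.
Among these, 9d1359d is not an ancestor of any other common ancestor — it is the merge base.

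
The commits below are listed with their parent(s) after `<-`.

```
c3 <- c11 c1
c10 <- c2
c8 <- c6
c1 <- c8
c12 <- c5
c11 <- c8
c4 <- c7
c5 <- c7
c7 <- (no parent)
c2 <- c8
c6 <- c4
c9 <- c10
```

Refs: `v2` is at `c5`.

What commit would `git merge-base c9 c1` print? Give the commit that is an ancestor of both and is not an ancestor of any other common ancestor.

c8

Ancestors of c9: {c10, c2, c4, c6, c7, c8, c9}.
Ancestors of c1: {c1, c4, c6, c7, c8}.
Common ancestors: {c4, c6, c7, c8}.
Among these, c8 is not an ancestor of any other common ancestor — it is the merge base.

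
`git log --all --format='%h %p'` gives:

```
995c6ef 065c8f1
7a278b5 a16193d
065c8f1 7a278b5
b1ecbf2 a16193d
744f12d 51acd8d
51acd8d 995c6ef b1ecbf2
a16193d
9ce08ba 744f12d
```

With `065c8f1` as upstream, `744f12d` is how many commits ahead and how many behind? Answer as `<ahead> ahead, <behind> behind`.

4 ahead, 0 behind

Reachable from 744f12d: {065c8f1, 51acd8d, 744f12d, 7a278b5, 995c6ef, a16193d, b1ecbf2}.
Reachable from 065c8f1: {065c8f1, 7a278b5, a16193d}.
Only in 744f12d's history (ahead): {51acd8d, 744f12d, 995c6ef, b1ecbf2} — 4.
Only in 065c8f1's history (behind): {} — 0.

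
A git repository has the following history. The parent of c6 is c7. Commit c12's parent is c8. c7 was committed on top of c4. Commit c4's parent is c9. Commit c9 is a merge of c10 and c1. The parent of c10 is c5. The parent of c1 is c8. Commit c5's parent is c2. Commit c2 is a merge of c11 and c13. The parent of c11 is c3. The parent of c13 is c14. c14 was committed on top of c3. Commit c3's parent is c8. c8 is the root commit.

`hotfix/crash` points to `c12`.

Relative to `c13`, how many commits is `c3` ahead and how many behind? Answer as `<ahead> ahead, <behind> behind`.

Reachable from c3: {c3, c8}.
Reachable from c13: {c13, c14, c3, c8}.
Only in c3's history (ahead): {} — 0.
Only in c13's history (behind): {c13, c14} — 2.

0 ahead, 2 behind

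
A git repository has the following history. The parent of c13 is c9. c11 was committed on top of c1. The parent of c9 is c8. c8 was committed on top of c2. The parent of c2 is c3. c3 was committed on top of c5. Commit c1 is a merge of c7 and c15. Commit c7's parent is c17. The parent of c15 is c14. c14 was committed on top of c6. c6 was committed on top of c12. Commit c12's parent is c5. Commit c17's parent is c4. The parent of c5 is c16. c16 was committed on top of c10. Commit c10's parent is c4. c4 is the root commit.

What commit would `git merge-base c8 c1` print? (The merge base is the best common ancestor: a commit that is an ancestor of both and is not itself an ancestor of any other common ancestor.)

c5

Ancestors of c8: {c10, c16, c2, c3, c4, c5, c8}.
Ancestors of c1: {c1, c10, c12, c14, c15, c16, c17, c4, c5, c6, c7}.
Common ancestors: {c10, c16, c4, c5}.
Among these, c5 is not an ancestor of any other common ancestor — it is the merge base.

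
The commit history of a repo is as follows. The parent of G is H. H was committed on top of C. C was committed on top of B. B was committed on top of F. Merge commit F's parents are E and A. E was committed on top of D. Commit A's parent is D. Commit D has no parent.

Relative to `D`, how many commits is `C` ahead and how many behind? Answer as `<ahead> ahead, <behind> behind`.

5 ahead, 0 behind

Reachable from C: {A, B, C, D, E, F}.
Reachable from D: {D}.
Only in C's history (ahead): {A, B, C, E, F} — 5.
Only in D's history (behind): {} — 0.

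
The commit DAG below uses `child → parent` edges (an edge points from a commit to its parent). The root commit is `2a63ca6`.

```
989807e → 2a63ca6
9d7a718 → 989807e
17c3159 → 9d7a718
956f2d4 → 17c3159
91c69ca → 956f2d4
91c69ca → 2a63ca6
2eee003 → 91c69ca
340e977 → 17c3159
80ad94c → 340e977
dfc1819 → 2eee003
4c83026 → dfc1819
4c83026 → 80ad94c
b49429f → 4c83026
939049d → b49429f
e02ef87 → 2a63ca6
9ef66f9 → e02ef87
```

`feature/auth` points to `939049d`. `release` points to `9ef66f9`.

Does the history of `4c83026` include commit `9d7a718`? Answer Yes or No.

Ancestors of 4c83026 (commits reachable by following parents): {17c3159, 2a63ca6, 2eee003, 340e977, 4c83026, 80ad94c, 91c69ca, 956f2d4, 989807e, 9d7a718, dfc1819}.
9d7a718 is in that set, so it is an ancestor of 4c83026.

Yes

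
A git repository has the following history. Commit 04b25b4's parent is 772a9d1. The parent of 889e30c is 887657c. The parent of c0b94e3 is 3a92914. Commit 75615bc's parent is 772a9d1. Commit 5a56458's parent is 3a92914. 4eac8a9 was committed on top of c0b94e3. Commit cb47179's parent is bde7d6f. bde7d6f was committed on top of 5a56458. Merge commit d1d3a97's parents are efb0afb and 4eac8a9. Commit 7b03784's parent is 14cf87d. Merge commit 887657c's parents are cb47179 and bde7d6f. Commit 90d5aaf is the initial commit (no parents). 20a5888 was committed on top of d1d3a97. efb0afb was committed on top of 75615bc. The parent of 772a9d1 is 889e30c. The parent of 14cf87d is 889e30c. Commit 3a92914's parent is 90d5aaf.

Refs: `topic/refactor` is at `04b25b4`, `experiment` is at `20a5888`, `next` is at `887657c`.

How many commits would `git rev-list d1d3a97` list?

Walking parent pointers from d1d3a97: reachable set = {3a92914, 4eac8a9, 5a56458, 75615bc, 772a9d1, 887657c, 889e30c, 90d5aaf, bde7d6f, c0b94e3, cb47179, d1d3a97, efb0afb}.
That is 13 commits.

13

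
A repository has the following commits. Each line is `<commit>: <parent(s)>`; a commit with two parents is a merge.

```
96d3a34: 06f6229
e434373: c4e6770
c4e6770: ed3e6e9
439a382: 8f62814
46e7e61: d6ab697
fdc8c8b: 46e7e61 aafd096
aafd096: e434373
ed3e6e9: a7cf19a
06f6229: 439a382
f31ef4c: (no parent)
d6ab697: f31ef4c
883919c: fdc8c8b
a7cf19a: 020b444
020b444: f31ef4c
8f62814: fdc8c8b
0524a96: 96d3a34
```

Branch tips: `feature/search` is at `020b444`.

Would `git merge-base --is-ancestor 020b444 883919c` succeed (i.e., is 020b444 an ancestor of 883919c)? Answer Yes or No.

Yes

Ancestors of 883919c (commits reachable by following parents): {020b444, 46e7e61, 883919c, a7cf19a, aafd096, c4e6770, d6ab697, e434373, ed3e6e9, f31ef4c, fdc8c8b}.
020b444 is in that set, so it is an ancestor of 883919c.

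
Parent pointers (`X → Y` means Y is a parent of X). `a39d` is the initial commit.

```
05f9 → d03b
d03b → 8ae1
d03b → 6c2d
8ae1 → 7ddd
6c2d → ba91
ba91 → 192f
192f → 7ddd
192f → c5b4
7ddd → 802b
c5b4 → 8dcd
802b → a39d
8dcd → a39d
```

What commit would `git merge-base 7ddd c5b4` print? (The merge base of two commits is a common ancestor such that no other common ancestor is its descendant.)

Ancestors of 7ddd: {7ddd, 802b, a39d}.
Ancestors of c5b4: {8dcd, a39d, c5b4}.
Common ancestors: {a39d}.
The only common ancestor is a39d, so it is the merge base.

a39d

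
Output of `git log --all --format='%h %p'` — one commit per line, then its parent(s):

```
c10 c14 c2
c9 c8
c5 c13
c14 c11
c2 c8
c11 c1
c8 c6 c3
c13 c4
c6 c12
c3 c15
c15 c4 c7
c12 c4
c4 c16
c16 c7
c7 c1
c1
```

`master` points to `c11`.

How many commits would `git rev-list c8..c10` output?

Reachable from c10: {c1, c10, c11, c12, c14, c15, c16, c2, c3, c4, c6, c7, c8}.
Reachable from c8: {c1, c12, c15, c16, c3, c4, c6, c7, c8}.
In c10's history but not c8's: {c10, c11, c14, c2} — 4 commits.

4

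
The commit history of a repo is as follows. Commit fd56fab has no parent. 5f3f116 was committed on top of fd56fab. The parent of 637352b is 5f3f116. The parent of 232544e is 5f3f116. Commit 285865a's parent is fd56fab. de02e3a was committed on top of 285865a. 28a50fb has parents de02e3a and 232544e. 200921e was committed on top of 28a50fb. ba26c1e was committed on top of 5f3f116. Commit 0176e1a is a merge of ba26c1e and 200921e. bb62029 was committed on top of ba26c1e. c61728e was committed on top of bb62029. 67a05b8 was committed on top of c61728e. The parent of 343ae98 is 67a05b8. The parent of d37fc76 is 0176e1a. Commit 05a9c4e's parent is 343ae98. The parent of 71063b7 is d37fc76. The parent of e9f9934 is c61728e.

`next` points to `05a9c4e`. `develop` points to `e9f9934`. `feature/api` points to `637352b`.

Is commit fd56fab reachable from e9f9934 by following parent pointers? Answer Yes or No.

Ancestors of e9f9934 (commits reachable by following parents): {5f3f116, ba26c1e, bb62029, c61728e, e9f9934, fd56fab}.
fd56fab is in that set, so it is an ancestor of e9f9934.

Yes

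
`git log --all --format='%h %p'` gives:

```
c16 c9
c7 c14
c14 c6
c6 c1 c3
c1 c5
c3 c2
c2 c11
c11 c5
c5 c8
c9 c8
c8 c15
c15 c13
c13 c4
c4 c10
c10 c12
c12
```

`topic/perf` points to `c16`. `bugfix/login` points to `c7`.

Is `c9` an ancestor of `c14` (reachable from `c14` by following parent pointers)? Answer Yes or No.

No

Ancestors of c14: {c1, c10, c11, c12, c13, c14, c15, c2, c3, c4, c5, c6, c8}.
c9 is not in that set, so it is not an ancestor of c14.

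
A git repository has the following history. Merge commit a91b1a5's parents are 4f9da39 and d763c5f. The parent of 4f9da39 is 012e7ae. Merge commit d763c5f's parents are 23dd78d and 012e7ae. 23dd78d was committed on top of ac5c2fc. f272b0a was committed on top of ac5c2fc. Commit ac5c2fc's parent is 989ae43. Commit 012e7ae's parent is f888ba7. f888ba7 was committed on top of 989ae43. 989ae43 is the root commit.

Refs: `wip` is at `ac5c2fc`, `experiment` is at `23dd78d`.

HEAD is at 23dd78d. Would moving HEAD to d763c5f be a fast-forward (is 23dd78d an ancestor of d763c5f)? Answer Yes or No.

Yes

A fast-forward from 23dd78d to d763c5f is possible iff 23dd78d is an ancestor of d763c5f.
Ancestors of d763c5f: {012e7ae, 23dd78d, 989ae43, ac5c2fc, d763c5f, f888ba7}.
23dd78d is among them, so fast-forward is possible.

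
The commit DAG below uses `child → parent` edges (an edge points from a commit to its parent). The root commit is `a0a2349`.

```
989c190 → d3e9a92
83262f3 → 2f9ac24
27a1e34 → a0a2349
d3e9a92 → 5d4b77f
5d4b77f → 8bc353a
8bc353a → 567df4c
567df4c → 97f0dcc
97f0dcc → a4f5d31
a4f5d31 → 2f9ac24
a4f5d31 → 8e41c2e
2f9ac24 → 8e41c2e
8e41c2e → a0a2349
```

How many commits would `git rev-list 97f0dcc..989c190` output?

Reachable from 989c190: {2f9ac24, 567df4c, 5d4b77f, 8bc353a, 8e41c2e, 97f0dcc, 989c190, a0a2349, a4f5d31, d3e9a92}.
Reachable from 97f0dcc: {2f9ac24, 8e41c2e, 97f0dcc, a0a2349, a4f5d31}.
In 989c190's history but not 97f0dcc's: {567df4c, 5d4b77f, 8bc353a, 989c190, d3e9a92} — 5 commits.

5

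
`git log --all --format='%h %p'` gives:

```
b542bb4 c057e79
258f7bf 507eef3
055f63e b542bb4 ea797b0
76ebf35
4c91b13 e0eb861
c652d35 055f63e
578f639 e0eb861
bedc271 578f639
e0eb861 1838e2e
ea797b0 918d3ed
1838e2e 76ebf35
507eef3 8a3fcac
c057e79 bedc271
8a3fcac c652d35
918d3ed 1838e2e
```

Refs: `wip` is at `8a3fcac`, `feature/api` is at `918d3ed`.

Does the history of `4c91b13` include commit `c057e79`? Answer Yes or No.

Ancestors of 4c91b13: {1838e2e, 4c91b13, 76ebf35, e0eb861}.
c057e79 is not in that set, so it is not an ancestor of 4c91b13.

No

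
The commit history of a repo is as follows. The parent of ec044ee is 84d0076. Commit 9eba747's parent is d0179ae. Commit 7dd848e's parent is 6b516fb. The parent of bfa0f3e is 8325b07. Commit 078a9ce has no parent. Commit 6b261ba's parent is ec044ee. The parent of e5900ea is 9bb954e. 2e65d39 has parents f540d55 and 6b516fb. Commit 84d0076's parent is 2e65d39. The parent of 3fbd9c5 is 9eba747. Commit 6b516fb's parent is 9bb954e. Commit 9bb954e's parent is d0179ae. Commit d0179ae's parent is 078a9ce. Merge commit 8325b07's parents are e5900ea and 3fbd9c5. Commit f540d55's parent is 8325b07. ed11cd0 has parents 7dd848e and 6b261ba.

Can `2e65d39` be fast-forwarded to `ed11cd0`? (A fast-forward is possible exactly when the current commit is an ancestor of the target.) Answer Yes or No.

Yes

A fast-forward from 2e65d39 to ed11cd0 is possible iff 2e65d39 is an ancestor of ed11cd0.
Ancestors of ed11cd0: {078a9ce, 2e65d39, 3fbd9c5, 6b261ba, 6b516fb, 7dd848e, 8325b07, 84d0076, 9bb954e, 9eba747, d0179ae, e5900ea, ec044ee, ed11cd0, f540d55}.
2e65d39 is among them, so fast-forward is possible.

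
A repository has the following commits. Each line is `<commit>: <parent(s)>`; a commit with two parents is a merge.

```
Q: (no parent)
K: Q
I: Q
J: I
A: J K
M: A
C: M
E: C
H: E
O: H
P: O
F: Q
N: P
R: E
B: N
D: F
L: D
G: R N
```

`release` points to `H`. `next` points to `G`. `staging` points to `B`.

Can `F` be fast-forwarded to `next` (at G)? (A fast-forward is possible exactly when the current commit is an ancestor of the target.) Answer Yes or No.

No

A fast-forward from F to G is possible iff F is an ancestor of G.
Ancestors of G: {A, C, E, G, H, I, J, K, M, N, O, P, Q, R}.
F is not among them, so fast-forward is not possible.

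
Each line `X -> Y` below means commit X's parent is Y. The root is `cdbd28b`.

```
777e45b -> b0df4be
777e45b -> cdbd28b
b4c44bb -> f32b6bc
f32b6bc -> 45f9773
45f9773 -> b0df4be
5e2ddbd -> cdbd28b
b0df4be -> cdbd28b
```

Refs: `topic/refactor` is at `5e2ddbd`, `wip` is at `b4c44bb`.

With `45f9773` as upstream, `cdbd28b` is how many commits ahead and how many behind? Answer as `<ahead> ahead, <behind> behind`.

0 ahead, 2 behind

Reachable from cdbd28b: {cdbd28b}.
Reachable from 45f9773: {45f9773, b0df4be, cdbd28b}.
Only in cdbd28b's history (ahead): {} — 0.
Only in 45f9773's history (behind): {45f9773, b0df4be} — 2.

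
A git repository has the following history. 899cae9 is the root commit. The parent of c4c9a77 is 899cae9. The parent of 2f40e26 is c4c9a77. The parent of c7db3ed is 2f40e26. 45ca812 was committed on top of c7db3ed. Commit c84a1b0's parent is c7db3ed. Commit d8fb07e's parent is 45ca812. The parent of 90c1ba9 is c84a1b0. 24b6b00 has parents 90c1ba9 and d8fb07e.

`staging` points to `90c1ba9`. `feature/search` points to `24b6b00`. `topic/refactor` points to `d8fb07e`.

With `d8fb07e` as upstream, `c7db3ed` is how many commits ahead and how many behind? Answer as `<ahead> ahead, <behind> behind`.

0 ahead, 2 behind

Reachable from c7db3ed: {2f40e26, 899cae9, c4c9a77, c7db3ed}.
Reachable from d8fb07e: {2f40e26, 45ca812, 899cae9, c4c9a77, c7db3ed, d8fb07e}.
Only in c7db3ed's history (ahead): {} — 0.
Only in d8fb07e's history (behind): {45ca812, d8fb07e} — 2.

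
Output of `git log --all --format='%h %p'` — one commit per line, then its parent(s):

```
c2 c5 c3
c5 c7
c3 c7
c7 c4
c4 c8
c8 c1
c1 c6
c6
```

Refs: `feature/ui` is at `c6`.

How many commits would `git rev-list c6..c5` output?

5

Reachable from c5: {c1, c4, c5, c6, c7, c8}.
Reachable from c6: {c6}.
In c5's history but not c6's: {c1, c4, c5, c7, c8} — 5 commits.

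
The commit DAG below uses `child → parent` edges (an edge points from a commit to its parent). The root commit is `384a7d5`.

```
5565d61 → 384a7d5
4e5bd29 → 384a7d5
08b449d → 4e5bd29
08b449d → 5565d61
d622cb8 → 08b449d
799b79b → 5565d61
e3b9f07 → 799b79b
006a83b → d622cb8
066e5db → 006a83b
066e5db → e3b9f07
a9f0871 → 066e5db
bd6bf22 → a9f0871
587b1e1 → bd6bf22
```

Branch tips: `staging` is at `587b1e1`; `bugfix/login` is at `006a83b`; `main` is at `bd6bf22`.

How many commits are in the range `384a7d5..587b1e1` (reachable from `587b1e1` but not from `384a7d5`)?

11

Reachable from 587b1e1: {006a83b, 066e5db, 08b449d, 384a7d5, 4e5bd29, 5565d61, 587b1e1, 799b79b, a9f0871, bd6bf22, d622cb8, e3b9f07}.
Reachable from 384a7d5: {384a7d5}.
In 587b1e1's history but not 384a7d5's: {006a83b, 066e5db, 08b449d, 4e5bd29, 5565d61, 587b1e1, 799b79b, a9f0871, bd6bf22, d622cb8, e3b9f07} — 11 commits.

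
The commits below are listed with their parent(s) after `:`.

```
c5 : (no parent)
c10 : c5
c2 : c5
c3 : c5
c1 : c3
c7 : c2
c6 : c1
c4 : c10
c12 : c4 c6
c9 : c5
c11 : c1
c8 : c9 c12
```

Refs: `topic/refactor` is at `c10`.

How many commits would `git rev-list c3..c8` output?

Reachable from c8: {c1, c10, c12, c3, c4, c5, c6, c8, c9}.
Reachable from c3: {c3, c5}.
In c8's history but not c3's: {c1, c10, c12, c4, c6, c8, c9} — 7 commits.

7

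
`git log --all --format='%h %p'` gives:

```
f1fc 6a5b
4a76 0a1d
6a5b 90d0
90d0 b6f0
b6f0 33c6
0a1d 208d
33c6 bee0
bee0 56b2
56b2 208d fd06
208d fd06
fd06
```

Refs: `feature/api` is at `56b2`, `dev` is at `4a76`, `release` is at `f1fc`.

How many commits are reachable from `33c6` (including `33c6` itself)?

Walking parent pointers from 33c6: reachable set = {208d, 33c6, 56b2, bee0, fd06}.
That is 5 commits.

5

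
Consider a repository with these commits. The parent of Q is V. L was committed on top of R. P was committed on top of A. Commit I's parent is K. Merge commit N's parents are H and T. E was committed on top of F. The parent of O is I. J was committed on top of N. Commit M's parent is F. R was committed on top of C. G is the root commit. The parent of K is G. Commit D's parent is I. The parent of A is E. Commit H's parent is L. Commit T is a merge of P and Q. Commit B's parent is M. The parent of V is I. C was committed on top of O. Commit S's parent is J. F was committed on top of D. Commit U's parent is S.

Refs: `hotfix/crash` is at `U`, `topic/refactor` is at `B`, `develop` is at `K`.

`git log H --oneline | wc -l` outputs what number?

Walking parent pointers from H: reachable set = {C, G, H, I, K, L, O, R}.
That is 8 commits.

8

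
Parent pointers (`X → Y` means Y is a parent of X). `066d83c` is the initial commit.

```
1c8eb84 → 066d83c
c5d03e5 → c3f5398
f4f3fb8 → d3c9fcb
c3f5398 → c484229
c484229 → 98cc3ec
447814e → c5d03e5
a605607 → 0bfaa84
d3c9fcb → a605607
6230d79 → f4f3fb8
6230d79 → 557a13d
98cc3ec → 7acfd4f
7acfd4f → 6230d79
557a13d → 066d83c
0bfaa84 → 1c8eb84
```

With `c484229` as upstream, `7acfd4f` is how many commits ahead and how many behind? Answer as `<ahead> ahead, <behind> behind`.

Reachable from 7acfd4f: {066d83c, 0bfaa84, 1c8eb84, 557a13d, 6230d79, 7acfd4f, a605607, d3c9fcb, f4f3fb8}.
Reachable from c484229: {066d83c, 0bfaa84, 1c8eb84, 557a13d, 6230d79, 7acfd4f, 98cc3ec, a605607, c484229, d3c9fcb, f4f3fb8}.
Only in 7acfd4f's history (ahead): {} — 0.
Only in c484229's history (behind): {98cc3ec, c484229} — 2.

0 ahead, 2 behind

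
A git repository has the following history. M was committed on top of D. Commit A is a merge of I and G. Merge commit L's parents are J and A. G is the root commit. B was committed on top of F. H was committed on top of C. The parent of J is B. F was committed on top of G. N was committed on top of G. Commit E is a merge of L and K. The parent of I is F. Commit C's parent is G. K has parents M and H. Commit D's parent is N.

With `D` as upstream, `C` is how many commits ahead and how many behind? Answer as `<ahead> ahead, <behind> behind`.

1 ahead, 2 behind

Reachable from C: {C, G}.
Reachable from D: {D, G, N}.
Only in C's history (ahead): {C} — 1.
Only in D's history (behind): {D, N} — 2.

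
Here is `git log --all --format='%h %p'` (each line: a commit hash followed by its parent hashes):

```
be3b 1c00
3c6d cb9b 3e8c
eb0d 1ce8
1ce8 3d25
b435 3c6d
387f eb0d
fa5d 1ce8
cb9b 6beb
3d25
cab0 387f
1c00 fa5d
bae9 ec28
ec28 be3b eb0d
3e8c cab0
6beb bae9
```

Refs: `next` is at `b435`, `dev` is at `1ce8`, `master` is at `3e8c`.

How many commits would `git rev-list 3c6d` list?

14

Walking parent pointers from 3c6d: reachable set = {1c00, 1ce8, 387f, 3c6d, 3d25, 3e8c, 6beb, bae9, be3b, cab0, cb9b, eb0d, ec28, fa5d}.
That is 14 commits.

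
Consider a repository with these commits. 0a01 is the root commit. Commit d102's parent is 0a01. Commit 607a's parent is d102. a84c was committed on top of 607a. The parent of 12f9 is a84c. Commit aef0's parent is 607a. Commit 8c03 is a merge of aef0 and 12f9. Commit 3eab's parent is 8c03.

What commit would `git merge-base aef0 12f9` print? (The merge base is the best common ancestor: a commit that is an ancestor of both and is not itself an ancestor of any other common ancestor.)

607a

Ancestors of aef0: {0a01, 607a, aef0, d102}.
Ancestors of 12f9: {0a01, 12f9, 607a, a84c, d102}.
Common ancestors: {0a01, 607a, d102}.
Among these, 607a is not an ancestor of any other common ancestor — it is the merge base.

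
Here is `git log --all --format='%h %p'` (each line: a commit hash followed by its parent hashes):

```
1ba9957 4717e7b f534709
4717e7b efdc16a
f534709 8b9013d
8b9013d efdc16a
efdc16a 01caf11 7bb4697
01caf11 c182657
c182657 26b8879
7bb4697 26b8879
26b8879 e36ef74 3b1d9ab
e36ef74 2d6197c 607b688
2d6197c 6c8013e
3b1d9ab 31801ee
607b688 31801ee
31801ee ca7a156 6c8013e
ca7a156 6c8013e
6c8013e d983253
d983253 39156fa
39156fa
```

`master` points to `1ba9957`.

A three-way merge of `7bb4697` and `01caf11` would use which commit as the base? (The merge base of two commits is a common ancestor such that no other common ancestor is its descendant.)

Ancestors of 7bb4697: {26b8879, 2d6197c, 31801ee, 39156fa, 3b1d9ab, 607b688, 6c8013e, 7bb4697, ca7a156, d983253, e36ef74}.
Ancestors of 01caf11: {01caf11, 26b8879, 2d6197c, 31801ee, 39156fa, 3b1d9ab, 607b688, 6c8013e, c182657, ca7a156, d983253, e36ef74}.
Common ancestors: {26b8879, 2d6197c, 31801ee, 39156fa, 3b1d9ab, 607b688, 6c8013e, ca7a156, d983253, e36ef74}.
Among these, 26b8879 is not an ancestor of any other common ancestor — it is the merge base.

26b8879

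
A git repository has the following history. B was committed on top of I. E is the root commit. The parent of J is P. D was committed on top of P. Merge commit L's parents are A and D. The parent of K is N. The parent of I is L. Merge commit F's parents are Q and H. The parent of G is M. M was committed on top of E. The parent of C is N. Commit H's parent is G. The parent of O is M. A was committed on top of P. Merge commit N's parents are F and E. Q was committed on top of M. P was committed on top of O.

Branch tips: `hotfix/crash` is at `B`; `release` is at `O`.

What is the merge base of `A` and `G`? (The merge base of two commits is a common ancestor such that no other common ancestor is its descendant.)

M

Ancestors of A: {A, E, M, O, P}.
Ancestors of G: {E, G, M}.
Common ancestors: {E, M}.
Among these, M is not an ancestor of any other common ancestor — it is the merge base.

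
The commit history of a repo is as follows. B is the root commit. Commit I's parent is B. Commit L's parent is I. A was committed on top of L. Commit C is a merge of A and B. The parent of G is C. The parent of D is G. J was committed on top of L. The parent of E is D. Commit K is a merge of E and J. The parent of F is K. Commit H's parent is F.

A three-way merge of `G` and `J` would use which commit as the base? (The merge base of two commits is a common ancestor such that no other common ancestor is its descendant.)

Ancestors of G: {A, B, C, G, I, L}.
Ancestors of J: {B, I, J, L}.
Common ancestors: {B, I, L}.
Among these, L is not an ancestor of any other common ancestor — it is the merge base.

L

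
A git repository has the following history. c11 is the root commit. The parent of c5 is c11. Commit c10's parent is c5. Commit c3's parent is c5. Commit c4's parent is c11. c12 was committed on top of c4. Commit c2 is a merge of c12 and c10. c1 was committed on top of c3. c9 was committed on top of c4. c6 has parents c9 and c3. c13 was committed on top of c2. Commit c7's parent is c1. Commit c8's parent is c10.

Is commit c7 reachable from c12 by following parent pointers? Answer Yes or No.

Ancestors of c12: {c11, c12, c4}.
c7 is not in that set, so it is not an ancestor of c12.

No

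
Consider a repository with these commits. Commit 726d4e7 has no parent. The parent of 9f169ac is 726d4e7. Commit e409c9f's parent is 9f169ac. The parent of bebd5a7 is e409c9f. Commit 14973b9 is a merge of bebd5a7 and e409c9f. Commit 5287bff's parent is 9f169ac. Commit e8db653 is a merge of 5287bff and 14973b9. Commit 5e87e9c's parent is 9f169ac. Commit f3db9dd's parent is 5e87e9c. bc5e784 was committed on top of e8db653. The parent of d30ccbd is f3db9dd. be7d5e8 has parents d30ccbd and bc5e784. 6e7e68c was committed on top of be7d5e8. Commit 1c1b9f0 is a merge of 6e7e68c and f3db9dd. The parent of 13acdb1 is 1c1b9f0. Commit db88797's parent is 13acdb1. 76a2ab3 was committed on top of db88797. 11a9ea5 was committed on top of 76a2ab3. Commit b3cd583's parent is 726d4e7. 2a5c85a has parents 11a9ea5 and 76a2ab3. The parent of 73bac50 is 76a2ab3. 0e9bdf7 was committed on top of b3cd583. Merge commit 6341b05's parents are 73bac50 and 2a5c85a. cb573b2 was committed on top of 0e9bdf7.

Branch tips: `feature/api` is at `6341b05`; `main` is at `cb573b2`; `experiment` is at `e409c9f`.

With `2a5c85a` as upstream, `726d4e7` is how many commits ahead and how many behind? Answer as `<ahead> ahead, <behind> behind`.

Reachable from 726d4e7: {726d4e7}.
Reachable from 2a5c85a: {11a9ea5, 13acdb1, 14973b9, 1c1b9f0, 2a5c85a, 5287bff, 5e87e9c, 6e7e68c, 726d4e7, 76a2ab3, 9f169ac, bc5e784, be7d5e8, bebd5a7, d30ccbd, db88797, e409c9f, e8db653, f3db9dd}.
Only in 726d4e7's history (ahead): {} — 0.
Only in 2a5c85a's history (behind): {11a9ea5, 13acdb1, 14973b9, 1c1b9f0, 2a5c85a, 5287bff, 5e87e9c, 6e7e68c, 76a2ab3, 9f169ac, bc5e784, be7d5e8, bebd5a7, d30ccbd, db88797, e409c9f, e8db653, f3db9dd} — 18.

0 ahead, 18 behind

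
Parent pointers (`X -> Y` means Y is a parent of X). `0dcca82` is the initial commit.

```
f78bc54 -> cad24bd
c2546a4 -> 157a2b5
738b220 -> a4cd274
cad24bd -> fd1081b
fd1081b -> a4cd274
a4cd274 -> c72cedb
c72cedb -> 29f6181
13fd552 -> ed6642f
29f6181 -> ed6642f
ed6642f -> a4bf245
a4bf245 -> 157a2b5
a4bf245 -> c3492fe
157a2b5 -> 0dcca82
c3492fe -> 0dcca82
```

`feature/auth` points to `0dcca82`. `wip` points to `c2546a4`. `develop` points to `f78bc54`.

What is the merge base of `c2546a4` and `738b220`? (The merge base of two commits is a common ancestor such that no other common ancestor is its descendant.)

Ancestors of c2546a4: {0dcca82, 157a2b5, c2546a4}.
Ancestors of 738b220: {0dcca82, 157a2b5, 29f6181, 738b220, a4bf245, a4cd274, c3492fe, c72cedb, ed6642f}.
Common ancestors: {0dcca82, 157a2b5}.
Among these, 157a2b5 is not an ancestor of any other common ancestor — it is the merge base.

157a2b5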